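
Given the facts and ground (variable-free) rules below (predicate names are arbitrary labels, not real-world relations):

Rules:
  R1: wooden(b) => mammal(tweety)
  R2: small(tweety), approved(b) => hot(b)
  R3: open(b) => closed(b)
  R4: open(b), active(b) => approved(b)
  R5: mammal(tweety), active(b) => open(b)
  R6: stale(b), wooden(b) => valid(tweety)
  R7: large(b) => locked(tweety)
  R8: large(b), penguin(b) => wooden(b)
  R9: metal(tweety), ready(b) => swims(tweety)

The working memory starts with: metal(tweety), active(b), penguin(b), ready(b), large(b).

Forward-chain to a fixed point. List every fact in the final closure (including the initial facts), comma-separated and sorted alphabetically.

Round 1: R7 [large(b) => locked(tweety)]; R8 [large(b), penguin(b) => wooden(b)]; R9 [metal(tweety), ready(b) => swims(tweety)]. New: locked(tweety), wooden(b), swims(tweety).
Round 2: R1 [wooden(b) => mammal(tweety)]. New: mammal(tweety).
Round 3: R5 [mammal(tweety), active(b) => open(b)]. New: open(b).
Round 4: R3 [open(b) => closed(b)]; R4 [open(b), active(b) => approved(b)]. New: closed(b), approved(b).

active(b), approved(b), closed(b), large(b), locked(tweety), mammal(tweety), metal(tweety), open(b), penguin(b), ready(b), swims(tweety), wooden(b)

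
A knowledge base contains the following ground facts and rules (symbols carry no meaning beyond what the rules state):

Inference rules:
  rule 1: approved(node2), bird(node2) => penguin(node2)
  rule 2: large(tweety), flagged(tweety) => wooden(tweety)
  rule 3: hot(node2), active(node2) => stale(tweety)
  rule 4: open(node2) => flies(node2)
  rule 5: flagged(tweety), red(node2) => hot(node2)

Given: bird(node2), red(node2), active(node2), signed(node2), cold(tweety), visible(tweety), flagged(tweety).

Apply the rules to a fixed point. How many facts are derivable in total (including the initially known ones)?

9

Round 1 fires rule 5, giving hot(node2).
Round 2 fires rule 3, giving stale(tweety).
Closure: {active(node2), bird(node2), cold(tweety), flagged(tweety), hot(node2), red(node2), signed(node2), stale(tweety), visible(tweety)} — 9 facts.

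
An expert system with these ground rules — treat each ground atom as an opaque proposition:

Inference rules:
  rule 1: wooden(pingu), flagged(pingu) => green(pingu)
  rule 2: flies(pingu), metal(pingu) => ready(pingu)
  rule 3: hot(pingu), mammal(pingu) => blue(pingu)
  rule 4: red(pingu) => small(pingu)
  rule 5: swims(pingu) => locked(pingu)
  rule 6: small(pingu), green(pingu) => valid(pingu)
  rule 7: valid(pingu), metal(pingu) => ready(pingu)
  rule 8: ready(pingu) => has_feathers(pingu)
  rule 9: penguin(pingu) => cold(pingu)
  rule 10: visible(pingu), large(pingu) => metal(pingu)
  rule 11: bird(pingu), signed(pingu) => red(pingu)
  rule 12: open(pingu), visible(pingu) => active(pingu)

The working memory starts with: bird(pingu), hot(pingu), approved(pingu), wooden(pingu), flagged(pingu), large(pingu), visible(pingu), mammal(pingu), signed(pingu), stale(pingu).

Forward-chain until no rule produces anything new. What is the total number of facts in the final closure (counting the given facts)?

Round 1 fires rule 1, rule 3, rule 10, rule 11, giving green(pingu), blue(pingu), metal(pingu), red(pingu).
Round 2 fires rule 4, giving small(pingu).
Round 3 fires rule 6, giving valid(pingu).
Round 4 fires rule 7, giving ready(pingu).
Round 5 fires rule 8, giving has_feathers(pingu).
Closure: {approved(pingu), bird(pingu), blue(pingu), flagged(pingu), green(pingu), has_feathers(pingu), hot(pingu), large(pingu), mammal(pingu), metal(pingu), ready(pingu), red(pingu), signed(pingu), small(pingu), stale(pingu), valid(pingu), visible(pingu), wooden(pingu)} — 18 facts.

18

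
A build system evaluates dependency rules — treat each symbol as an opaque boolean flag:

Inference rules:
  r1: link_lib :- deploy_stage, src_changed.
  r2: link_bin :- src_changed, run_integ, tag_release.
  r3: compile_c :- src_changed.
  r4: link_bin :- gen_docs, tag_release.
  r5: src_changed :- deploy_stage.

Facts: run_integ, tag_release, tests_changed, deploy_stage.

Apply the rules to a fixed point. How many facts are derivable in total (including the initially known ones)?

[1] r5 [src_changed :- deploy_stage.]. ⇒ new: src_changed.
[2] r1 [link_lib :- deploy_stage, src_changed.]; r2 [link_bin :- src_changed, run_integ, tag_release.]; r3 [compile_c :- src_changed.]. ⇒ new: link_lib, link_bin, compile_c.
Closure: {compile_c, deploy_stage, link_bin, link_lib, run_integ, src_changed, tag_release, tests_changed} — 8 facts.

8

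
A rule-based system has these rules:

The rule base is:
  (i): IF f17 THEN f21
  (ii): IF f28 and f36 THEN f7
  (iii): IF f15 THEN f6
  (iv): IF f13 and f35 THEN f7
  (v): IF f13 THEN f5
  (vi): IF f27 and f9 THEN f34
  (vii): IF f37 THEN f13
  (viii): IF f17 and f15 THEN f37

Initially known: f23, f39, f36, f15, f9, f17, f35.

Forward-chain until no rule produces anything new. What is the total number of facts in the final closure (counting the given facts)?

Round 1 fires (i), (iii), (viii), giving f21, f6, f37.
Round 2 fires (vii), giving f13.
Round 3 fires (iv), (v), giving f7, f5.
Closure: {f13, f15, f17, f21, f23, f35, f36, f37, f39, f5, f6, f7, f9} — 13 facts.

13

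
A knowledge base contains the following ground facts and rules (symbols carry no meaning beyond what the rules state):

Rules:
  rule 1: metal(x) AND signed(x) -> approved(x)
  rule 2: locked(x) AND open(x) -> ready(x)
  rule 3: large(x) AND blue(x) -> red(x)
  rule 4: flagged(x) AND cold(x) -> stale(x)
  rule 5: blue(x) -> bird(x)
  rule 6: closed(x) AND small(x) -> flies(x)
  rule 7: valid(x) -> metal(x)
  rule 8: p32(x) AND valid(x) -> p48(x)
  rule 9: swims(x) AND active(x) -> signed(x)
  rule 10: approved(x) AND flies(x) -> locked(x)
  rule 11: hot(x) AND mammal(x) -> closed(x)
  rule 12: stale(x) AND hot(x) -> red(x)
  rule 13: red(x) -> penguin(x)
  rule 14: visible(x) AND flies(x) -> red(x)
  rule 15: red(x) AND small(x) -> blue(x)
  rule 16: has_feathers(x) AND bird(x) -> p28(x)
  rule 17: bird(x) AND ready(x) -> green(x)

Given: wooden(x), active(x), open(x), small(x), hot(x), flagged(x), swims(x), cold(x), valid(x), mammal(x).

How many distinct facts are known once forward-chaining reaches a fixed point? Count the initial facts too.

23

[1] rule 4 [flagged(x) AND cold(x) -> stale(x)]; rule 7 [valid(x) -> metal(x)]; rule 9 [swims(x) AND active(x) -> signed(x)]; rule 11 [hot(x) AND mammal(x) -> closed(x)]. ⇒ new: stale(x), metal(x), signed(x), closed(x).
[2] rule 1 [metal(x) AND signed(x) -> approved(x)]; rule 6 [closed(x) AND small(x) -> flies(x)]; rule 12 [stale(x) AND hot(x) -> red(x)]. ⇒ new: approved(x), flies(x), red(x).
[3] rule 10 [approved(x) AND flies(x) -> locked(x)]; rule 13 [red(x) -> penguin(x)]; rule 15 [red(x) AND small(x) -> blue(x)]. ⇒ new: locked(x), penguin(x), blue(x).
[4] rule 2 [locked(x) AND open(x) -> ready(x)]; rule 5 [blue(x) -> bird(x)]. ⇒ new: ready(x), bird(x).
[5] rule 17 [bird(x) AND ready(x) -> green(x)]. ⇒ new: green(x).
Closure: {active(x), approved(x), bird(x), blue(x), closed(x), cold(x), flagged(x), flies(x), green(x), hot(x), locked(x), mammal(x), metal(x), open(x), penguin(x), ready(x), red(x), signed(x), small(x), stale(x), swims(x), valid(x), wooden(x)} — 23 facts.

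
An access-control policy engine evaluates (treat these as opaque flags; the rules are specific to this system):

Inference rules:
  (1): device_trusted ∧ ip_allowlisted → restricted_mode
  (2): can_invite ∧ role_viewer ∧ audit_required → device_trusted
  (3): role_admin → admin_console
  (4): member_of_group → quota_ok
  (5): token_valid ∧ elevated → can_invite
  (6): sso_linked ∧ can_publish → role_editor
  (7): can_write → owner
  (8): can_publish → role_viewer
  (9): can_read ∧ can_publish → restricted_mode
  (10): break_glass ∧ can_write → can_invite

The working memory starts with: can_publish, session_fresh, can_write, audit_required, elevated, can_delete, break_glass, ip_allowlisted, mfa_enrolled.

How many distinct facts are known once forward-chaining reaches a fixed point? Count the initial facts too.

14

[1] (7) [can_write → owner]; (8) [can_publish → role_viewer]; (10) [break_glass ∧ can_write → can_invite]. ⇒ new: owner, role_viewer, can_invite.
[2] (2) [can_invite ∧ role_viewer ∧ audit_required → device_trusted]. ⇒ new: device_trusted.
[3] (1) [device_trusted ∧ ip_allowlisted → restricted_mode]. ⇒ new: restricted_mode.
Closure: {audit_required, break_glass, can_delete, can_invite, can_publish, can_write, device_trusted, elevated, ip_allowlisted, mfa_enrolled, owner, restricted_mode, role_viewer, session_fresh} — 14 facts.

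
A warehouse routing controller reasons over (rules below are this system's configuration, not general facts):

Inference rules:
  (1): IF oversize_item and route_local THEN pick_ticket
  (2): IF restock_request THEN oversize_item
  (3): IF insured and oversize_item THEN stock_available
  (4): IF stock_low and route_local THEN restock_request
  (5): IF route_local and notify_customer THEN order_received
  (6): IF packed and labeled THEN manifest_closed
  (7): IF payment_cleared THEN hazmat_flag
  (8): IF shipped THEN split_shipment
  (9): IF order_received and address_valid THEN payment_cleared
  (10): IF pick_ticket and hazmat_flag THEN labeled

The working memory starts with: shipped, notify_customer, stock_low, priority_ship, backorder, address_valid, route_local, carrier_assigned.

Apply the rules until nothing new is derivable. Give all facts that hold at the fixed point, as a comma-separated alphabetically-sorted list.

[1] (4) [IF stock_low and route_local THEN restock_request]; (5) [IF route_local and notify_customer THEN order_received]; (8) [IF shipped THEN split_shipment]. ⇒ new: restock_request, order_received, split_shipment.
[2] (2) [IF restock_request THEN oversize_item]; (9) [IF order_received and address_valid THEN payment_cleared]. ⇒ new: oversize_item, payment_cleared.
[3] (1) [IF oversize_item and route_local THEN pick_ticket]; (7) [IF payment_cleared THEN hazmat_flag]. ⇒ new: pick_ticket, hazmat_flag.
[4] (10) [IF pick_ticket and hazmat_flag THEN labeled]. ⇒ new: labeled.

address_valid, backorder, carrier_assigned, hazmat_flag, labeled, notify_customer, order_received, oversize_item, payment_cleared, pick_ticket, priority_ship, restock_request, route_local, shipped, split_shipment, stock_low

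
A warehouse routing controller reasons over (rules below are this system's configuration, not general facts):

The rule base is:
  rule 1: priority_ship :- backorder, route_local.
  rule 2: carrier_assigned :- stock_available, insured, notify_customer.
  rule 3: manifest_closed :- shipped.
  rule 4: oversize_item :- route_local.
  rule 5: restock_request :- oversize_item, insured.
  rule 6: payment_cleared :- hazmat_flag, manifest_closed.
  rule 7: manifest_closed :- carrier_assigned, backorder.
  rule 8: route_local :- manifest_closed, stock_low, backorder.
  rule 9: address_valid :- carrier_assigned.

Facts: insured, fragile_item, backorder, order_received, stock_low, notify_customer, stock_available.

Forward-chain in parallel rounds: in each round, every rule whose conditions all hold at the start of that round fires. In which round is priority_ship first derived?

4

Round 1 — rule 2, derive carrier_assigned.
Round 2 — rule 7, rule 9, derive manifest_closed, address_valid.
Round 3 — rule 8, derive route_local.
Round 4 — rule 1, rule 4, derive priority_ship, oversize_item.
priority_ship first appears in round 4.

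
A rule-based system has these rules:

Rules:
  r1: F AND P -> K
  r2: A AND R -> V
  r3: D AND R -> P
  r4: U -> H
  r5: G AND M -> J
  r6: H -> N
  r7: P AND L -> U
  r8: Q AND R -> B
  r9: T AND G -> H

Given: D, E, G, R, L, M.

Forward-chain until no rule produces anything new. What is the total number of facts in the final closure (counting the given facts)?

Round 1 fires r3, r5, giving P, J.
Round 2 fires r7, giving U.
Round 3 fires r4, giving H.
Round 4 fires r6, giving N.
Closure: {D, E, G, H, J, L, M, N, P, R, U} — 11 facts.

11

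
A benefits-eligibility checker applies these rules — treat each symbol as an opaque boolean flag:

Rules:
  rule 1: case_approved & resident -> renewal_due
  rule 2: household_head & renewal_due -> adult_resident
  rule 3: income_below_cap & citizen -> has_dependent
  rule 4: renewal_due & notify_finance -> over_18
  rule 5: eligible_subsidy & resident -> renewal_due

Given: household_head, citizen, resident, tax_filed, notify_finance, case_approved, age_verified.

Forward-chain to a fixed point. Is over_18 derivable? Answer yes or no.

Round 1 fires rule 1, giving renewal_due.
Round 2 fires rule 2, rule 4, giving adult_resident, over_18.
over_18 appears in round 2, so it is derivable.

yes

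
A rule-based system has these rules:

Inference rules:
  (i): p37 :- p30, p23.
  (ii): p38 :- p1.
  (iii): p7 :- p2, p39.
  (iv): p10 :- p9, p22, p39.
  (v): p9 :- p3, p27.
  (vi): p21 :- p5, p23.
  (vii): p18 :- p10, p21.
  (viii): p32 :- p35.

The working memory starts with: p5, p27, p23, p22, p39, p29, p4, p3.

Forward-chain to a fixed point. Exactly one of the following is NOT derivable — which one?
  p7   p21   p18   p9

p7

Round 1: (v) [p9 :- p3, p27.]; (vi) [p21 :- p5, p23.]. Adds p9, p21.
Round 2: (iv) [p10 :- p9, p22, p39.]. Adds p10.
Round 3: (vii) [p18 :- p10, p21.]. Adds p18.
Derived: p9 (round 1), p18 (round 3), p21 (round 1). p7 never appears in any round.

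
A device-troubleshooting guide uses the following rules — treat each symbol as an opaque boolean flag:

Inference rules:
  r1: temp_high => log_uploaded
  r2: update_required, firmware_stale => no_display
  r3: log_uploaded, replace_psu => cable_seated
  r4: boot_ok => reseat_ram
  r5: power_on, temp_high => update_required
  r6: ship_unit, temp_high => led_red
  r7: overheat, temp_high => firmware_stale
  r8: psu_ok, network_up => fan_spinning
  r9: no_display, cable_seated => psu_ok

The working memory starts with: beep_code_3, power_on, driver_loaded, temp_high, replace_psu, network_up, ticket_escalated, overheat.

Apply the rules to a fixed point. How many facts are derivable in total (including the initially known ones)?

Round 1 fires r1, r5, r7, giving log_uploaded, update_required, firmware_stale.
Round 2 fires r2, r3, giving no_display, cable_seated.
Round 3 fires r9, giving psu_ok.
Round 4 fires r8, giving fan_spinning.
Closure: {beep_code_3, cable_seated, driver_loaded, fan_spinning, firmware_stale, log_uploaded, network_up, no_display, overheat, power_on, psu_ok, replace_psu, temp_high, ticket_escalated, update_required} — 15 facts.

15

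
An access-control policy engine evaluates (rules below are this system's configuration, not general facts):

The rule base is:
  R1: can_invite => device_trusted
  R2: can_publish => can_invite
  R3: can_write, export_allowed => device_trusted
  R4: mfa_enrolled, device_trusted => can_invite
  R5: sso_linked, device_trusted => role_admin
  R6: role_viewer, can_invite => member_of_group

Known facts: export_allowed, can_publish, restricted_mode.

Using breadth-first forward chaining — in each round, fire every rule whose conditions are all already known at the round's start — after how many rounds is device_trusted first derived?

Round 1 — R2, derive can_invite.
Round 2 — R1, derive device_trusted.
device_trusted first appears in round 2.

2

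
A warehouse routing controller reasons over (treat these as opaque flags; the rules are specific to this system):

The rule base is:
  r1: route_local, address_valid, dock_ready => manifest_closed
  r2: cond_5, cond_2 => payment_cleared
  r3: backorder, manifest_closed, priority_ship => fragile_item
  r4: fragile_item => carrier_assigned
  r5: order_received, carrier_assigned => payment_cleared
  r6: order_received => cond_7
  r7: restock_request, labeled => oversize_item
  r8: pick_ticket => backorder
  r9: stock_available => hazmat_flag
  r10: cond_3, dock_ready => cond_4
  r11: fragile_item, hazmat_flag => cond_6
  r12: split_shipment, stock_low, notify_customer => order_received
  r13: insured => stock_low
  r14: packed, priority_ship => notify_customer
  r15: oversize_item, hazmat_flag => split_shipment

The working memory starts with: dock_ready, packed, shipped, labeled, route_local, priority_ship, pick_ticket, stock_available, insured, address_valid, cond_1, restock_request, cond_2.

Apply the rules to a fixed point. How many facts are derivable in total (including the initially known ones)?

Round 1 fires r1, r7, r8, r9, r13, r14, giving manifest_closed, oversize_item, backorder, hazmat_flag, stock_low, notify_customer.
Round 2 fires r3, r15, giving fragile_item, split_shipment.
Round 3 fires r4, r11, r12, giving carrier_assigned, cond_6, order_received.
Round 4 fires r5, r6, giving payment_cleared, cond_7.
Closure: {address_valid, backorder, carrier_assigned, cond_1, cond_2, cond_6, cond_7, dock_ready, fragile_item, hazmat_flag, insured, labeled, manifest_closed, notify_customer, order_received, oversize_item, packed, payment_cleared, pick_ticket, priority_ship, restock_request, route_local, shipped, split_shipment, stock_available, stock_low} — 26 facts.

26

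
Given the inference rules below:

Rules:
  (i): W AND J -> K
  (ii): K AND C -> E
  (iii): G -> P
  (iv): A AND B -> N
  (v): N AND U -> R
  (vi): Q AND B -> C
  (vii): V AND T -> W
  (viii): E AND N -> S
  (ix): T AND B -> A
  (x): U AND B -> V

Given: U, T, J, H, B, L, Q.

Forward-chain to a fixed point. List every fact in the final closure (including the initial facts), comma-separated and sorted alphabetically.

A, B, C, E, H, J, K, L, N, Q, R, S, T, U, V, W

Round 1: (vi) [Q AND B -> C]; (ix) [T AND B -> A]; (x) [U AND B -> V]. Adds C, A, V.
Round 2: (iv) [A AND B -> N]; (vii) [V AND T -> W]. Adds N, W.
Round 3: (i) [W AND J -> K]; (v) [N AND U -> R]. Adds K, R.
Round 4: (ii) [K AND C -> E]. Adds E.
Round 5: (viii) [E AND N -> S]. Adds S.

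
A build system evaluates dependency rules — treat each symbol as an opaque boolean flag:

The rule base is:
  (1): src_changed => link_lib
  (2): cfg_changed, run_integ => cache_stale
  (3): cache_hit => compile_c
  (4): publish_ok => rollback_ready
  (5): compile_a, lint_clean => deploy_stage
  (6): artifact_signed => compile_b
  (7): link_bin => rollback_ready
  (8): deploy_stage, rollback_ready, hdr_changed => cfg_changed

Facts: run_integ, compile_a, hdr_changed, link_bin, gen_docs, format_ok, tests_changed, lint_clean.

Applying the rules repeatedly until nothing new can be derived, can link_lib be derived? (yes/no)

no

Round 1: (5) [compile_a, lint_clean => deploy_stage]; (7) [link_bin => rollback_ready]. Adds deploy_stage, rollback_ready.
Round 2: (8) [deploy_stage, rollback_ready, hdr_changed => cfg_changed]. Adds cfg_changed.
Round 3: (2) [cfg_changed, run_integ => cache_stale]. Adds cache_stale.
Fixed point reached. link_lib is concluded only by (1); (1) needs src_changed (never derived).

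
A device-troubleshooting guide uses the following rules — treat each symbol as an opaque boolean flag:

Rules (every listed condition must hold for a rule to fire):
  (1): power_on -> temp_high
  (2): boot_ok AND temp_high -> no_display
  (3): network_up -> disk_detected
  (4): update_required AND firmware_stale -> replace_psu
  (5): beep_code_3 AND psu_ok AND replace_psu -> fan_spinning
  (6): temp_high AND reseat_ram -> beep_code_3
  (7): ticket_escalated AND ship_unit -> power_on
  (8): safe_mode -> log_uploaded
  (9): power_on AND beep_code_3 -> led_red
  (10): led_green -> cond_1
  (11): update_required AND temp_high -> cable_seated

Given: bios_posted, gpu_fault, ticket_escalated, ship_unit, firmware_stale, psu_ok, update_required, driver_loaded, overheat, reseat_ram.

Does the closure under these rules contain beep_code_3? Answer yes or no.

yes

Round 1: (4) [update_required AND firmware_stale -> replace_psu]; (7) [ticket_escalated AND ship_unit -> power_on]. New: replace_psu, power_on.
Round 2: (1) [power_on -> temp_high]. New: temp_high.
Round 3: (6) [temp_high AND reseat_ram -> beep_code_3]; (11) [update_required AND temp_high -> cable_seated]. New: beep_code_3, cable_seated.
Round 4: (5) [beep_code_3 AND psu_ok AND replace_psu -> fan_spinning]; (9) [power_on AND beep_code_3 -> led_red]. New: fan_spinning, led_red.
beep_code_3 appears in round 3, so it is derivable.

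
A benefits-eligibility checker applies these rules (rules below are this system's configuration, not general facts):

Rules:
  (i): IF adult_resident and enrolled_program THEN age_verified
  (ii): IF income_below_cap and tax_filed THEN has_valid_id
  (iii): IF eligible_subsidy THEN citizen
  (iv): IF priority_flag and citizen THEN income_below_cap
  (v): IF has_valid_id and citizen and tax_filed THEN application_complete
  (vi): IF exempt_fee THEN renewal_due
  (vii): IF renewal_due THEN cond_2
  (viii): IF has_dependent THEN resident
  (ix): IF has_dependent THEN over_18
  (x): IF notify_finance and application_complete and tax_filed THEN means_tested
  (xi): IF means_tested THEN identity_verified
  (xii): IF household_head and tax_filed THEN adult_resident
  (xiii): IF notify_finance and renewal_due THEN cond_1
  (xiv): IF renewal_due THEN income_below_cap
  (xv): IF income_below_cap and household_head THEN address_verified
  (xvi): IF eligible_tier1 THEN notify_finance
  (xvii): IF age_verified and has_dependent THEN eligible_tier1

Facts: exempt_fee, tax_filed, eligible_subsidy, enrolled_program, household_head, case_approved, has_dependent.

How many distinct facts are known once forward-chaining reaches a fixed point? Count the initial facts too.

Round 1: (iii) [IF eligible_subsidy THEN citizen]; (vi) [IF exempt_fee THEN renewal_due]; (viii) [IF has_dependent THEN resident]; (ix) [IF has_dependent THEN over_18]; (xii) [IF household_head and tax_filed THEN adult_resident]. New: citizen, renewal_due, resident, over_18, adult_resident.
Round 2: (i) [IF adult_resident and enrolled_program THEN age_verified]; (vii) [IF renewal_due THEN cond_2]; (xiv) [IF renewal_due THEN income_below_cap]. New: age_verified, cond_2, income_below_cap.
Round 3: (ii) [IF income_below_cap and tax_filed THEN has_valid_id]; (xv) [IF income_below_cap and household_head THEN address_verified]; (xvii) [IF age_verified and has_dependent THEN eligible_tier1]. New: has_valid_id, address_verified, eligible_tier1.
Round 4: (v) [IF has_valid_id and citizen and tax_filed THEN application_complete]; (xvi) [IF eligible_tier1 THEN notify_finance]. New: application_complete, notify_finance.
Round 5: (x) [IF notify_finance and application_complete and tax_filed THEN means_tested]; (xiii) [IF notify_finance and renewal_due THEN cond_1]. New: means_tested, cond_1.
Round 6: (xi) [IF means_tested THEN identity_verified]. New: identity_verified.
Closure: {address_verified, adult_resident, age_verified, application_complete, case_approved, citizen, cond_1, cond_2, eligible_subsidy, eligible_tier1, enrolled_program, exempt_fee, has_dependent, has_valid_id, household_head, identity_verified, income_below_cap, means_tested, notify_finance, over_18, renewal_due, resident, tax_filed} — 23 facts.

23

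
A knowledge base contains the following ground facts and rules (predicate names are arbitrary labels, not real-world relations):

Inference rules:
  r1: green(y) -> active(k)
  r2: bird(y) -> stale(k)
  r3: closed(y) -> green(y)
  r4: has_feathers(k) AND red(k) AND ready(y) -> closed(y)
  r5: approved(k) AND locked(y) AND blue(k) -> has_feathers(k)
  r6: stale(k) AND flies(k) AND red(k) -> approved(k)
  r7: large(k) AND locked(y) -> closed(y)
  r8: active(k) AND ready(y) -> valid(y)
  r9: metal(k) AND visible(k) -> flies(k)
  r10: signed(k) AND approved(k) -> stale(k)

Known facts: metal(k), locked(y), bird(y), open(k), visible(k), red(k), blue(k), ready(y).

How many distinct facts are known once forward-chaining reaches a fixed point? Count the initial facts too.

Round 1: r2 [bird(y) -> stale(k)]; r9 [metal(k) AND visible(k) -> flies(k)]. Adds stale(k), flies(k).
Round 2: r6 [stale(k) AND flies(k) AND red(k) -> approved(k)]. Adds approved(k).
Round 3: r5 [approved(k) AND locked(y) AND blue(k) -> has_feathers(k)]. Adds has_feathers(k).
Round 4: r4 [has_feathers(k) AND red(k) AND ready(y) -> closed(y)]. Adds closed(y).
Round 5: r3 [closed(y) -> green(y)]. Adds green(y).
Round 6: r1 [green(y) -> active(k)]. Adds active(k).
Round 7: r8 [active(k) AND ready(y) -> valid(y)]. Adds valid(y).
Closure: {active(k), approved(k), bird(y), blue(k), closed(y), flies(k), green(y), has_feathers(k), locked(y), metal(k), open(k), ready(y), red(k), stale(k), valid(y), visible(k)} — 16 facts.

16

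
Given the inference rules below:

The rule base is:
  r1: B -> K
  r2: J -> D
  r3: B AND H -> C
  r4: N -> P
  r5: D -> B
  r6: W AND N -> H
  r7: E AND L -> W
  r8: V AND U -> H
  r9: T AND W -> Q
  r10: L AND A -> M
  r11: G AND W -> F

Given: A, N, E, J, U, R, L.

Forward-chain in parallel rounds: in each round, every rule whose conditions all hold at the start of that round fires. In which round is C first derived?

3

Round 1: r2 [J -> D]; r4 [N -> P]; r7 [E AND L -> W]; r10 [L AND A -> M]. New: D, P, W, M.
Round 2: r5 [D -> B]; r6 [W AND N -> H]. New: B, H.
Round 3: r1 [B -> K]; r3 [B AND H -> C]. New: K, C.
C first appears in round 3.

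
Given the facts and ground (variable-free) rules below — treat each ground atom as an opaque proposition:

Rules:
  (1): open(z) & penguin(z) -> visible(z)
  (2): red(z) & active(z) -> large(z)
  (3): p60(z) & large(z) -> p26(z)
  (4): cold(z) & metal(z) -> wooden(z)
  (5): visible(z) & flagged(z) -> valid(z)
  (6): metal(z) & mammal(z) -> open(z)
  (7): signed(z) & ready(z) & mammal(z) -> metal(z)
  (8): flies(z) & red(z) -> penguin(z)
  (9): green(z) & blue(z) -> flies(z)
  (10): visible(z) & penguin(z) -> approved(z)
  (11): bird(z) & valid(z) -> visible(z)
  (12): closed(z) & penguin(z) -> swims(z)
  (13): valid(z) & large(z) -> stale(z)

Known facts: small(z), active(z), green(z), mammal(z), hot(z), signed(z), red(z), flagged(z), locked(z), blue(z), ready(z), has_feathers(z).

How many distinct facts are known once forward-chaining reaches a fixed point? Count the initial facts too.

Round 1 — (2), (7), (9), derive large(z), metal(z), flies(z).
Round 2 — (6), (8), derive open(z), penguin(z).
Round 3 — (1), derive visible(z).
Round 4 — (5), (10), derive valid(z), approved(z).
Round 5 — (13), derive stale(z).
Closure: {active(z), approved(z), blue(z), flagged(z), flies(z), green(z), has_feathers(z), hot(z), large(z), locked(z), mammal(z), metal(z), open(z), penguin(z), ready(z), red(z), signed(z), small(z), stale(z), valid(z), visible(z)} — 21 facts.

21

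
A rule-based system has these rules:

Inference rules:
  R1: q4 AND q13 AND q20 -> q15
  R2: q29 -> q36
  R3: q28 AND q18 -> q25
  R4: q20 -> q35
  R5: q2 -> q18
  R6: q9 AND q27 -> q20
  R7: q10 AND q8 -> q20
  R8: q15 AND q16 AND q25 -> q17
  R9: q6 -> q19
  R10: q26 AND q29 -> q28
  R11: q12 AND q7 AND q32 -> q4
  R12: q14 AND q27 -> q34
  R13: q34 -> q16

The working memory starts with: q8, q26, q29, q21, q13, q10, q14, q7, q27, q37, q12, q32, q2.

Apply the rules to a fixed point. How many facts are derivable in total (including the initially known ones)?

24

[1] R2 [q29 -> q36]; R5 [q2 -> q18]; R7 [q10 AND q8 -> q20]; R10 [q26 AND q29 -> q28]; R11 [q12 AND q7 AND q32 -> q4]; R12 [q14 AND q27 -> q34]. ⇒ new: q36, q18, q20, q28, q4, q34.
[2] R1 [q4 AND q13 AND q20 -> q15]; R3 [q28 AND q18 -> q25]; R4 [q20 -> q35]; R13 [q34 -> q16]. ⇒ new: q15, q25, q35, q16.
[3] R8 [q15 AND q16 AND q25 -> q17]. ⇒ new: q17.
Closure: {q10, q12, q13, q14, q15, q16, q17, q18, q2, q20, q21, q25, q26, q27, q28, q29, q32, q34, q35, q36, q37, q4, q7, q8} — 24 facts.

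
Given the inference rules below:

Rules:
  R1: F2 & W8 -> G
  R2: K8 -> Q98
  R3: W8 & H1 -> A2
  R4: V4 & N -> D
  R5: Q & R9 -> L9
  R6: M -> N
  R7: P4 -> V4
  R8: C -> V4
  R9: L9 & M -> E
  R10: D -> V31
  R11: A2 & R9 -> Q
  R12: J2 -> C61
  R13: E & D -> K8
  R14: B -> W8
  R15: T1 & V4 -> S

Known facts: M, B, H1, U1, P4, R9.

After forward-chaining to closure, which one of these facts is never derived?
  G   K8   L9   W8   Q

Round 1 — R6, R7, R14, derive N, V4, W8.
Round 2 — R3, R4, derive A2, D.
Round 3 — R10, R11, derive V31, Q.
Round 4 — R5, derive L9.
Round 5 — R9, derive E.
Round 6 — R13, derive K8.
Round 7 — R2, derive Q98.
Derived: K8 (round 6), L9 (round 4), W8 (round 1), Q (round 3). G never appears in any round.

G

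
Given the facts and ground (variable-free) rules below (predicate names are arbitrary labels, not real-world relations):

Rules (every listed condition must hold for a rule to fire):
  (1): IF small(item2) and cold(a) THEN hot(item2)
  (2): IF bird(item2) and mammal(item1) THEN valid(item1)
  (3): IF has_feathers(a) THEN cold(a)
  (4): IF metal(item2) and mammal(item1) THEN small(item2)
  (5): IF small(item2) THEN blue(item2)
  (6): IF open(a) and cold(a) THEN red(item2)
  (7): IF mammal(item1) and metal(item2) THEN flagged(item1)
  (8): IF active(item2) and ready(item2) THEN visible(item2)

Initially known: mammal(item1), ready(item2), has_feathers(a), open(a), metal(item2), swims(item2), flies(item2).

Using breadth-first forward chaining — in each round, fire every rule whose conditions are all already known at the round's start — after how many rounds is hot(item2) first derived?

2

[1] (3) [IF has_feathers(a) THEN cold(a)]; (4) [IF metal(item2) and mammal(item1) THEN small(item2)]; (7) [IF mammal(item1) and metal(item2) THEN flagged(item1)]. ⇒ new: cold(a), small(item2), flagged(item1).
[2] (1) [IF small(item2) and cold(a) THEN hot(item2)]; (5) [IF small(item2) THEN blue(item2)]; (6) [IF open(a) and cold(a) THEN red(item2)]. ⇒ new: hot(item2), blue(item2), red(item2).
hot(item2) first appears in round 2.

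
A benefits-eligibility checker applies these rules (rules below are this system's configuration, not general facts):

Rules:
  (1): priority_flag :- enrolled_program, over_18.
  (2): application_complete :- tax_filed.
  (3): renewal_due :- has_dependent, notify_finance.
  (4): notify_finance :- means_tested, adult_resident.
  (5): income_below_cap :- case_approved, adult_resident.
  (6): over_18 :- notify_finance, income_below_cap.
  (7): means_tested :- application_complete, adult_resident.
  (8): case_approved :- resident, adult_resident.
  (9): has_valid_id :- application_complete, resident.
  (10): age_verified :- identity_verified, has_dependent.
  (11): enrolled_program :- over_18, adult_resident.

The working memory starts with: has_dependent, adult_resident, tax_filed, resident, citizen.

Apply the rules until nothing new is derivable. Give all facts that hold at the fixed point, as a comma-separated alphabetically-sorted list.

adult_resident, application_complete, case_approved, citizen, enrolled_program, has_dependent, has_valid_id, income_below_cap, means_tested, notify_finance, over_18, priority_flag, renewal_due, resident, tax_filed

Round 1 — (2), (8), derive application_complete, case_approved.
Round 2 — (5), (7), (9), derive income_below_cap, means_tested, has_valid_id.
Round 3 — (4), derive notify_finance.
Round 4 — (3), (6), derive renewal_due, over_18.
Round 5 — (11), derive enrolled_program.
Round 6 — (1), derive priority_flag.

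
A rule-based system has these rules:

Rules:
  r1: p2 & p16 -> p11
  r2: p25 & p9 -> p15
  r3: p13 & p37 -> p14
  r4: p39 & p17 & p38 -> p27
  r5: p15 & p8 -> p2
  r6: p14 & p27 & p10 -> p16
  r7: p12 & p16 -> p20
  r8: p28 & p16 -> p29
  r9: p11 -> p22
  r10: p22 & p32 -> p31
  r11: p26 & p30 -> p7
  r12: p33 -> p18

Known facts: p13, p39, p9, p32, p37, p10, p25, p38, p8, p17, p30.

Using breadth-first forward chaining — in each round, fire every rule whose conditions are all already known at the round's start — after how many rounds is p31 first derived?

Round 1: r2 [p25 & p9 -> p15]; r3 [p13 & p37 -> p14]; r4 [p39 & p17 & p38 -> p27]. Adds p15, p14, p27.
Round 2: r5 [p15 & p8 -> p2]; r6 [p14 & p27 & p10 -> p16]. Adds p2, p16.
Round 3: r1 [p2 & p16 -> p11]. Adds p11.
Round 4: r9 [p11 -> p22]. Adds p22.
Round 5: r10 [p22 & p32 -> p31]. Adds p31.
p31 first appears in round 5.

5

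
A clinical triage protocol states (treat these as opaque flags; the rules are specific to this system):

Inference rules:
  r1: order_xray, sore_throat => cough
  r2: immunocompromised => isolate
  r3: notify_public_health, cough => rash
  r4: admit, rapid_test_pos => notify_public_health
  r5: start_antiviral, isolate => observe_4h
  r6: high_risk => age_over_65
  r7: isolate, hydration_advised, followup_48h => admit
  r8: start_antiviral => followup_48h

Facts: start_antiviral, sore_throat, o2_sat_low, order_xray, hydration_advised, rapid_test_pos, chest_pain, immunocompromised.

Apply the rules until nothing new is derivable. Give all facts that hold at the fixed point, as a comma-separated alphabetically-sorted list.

Round 1: r1 [order_xray, sore_throat => cough]; r2 [immunocompromised => isolate]; r8 [start_antiviral => followup_48h]. Adds cough, isolate, followup_48h.
Round 2: r5 [start_antiviral, isolate => observe_4h]; r7 [isolate, hydration_advised, followup_48h => admit]. Adds observe_4h, admit.
Round 3: r4 [admit, rapid_test_pos => notify_public_health]. Adds notify_public_health.
Round 4: r3 [notify_public_health, cough => rash]. Adds rash.

admit, chest_pain, cough, followup_48h, hydration_advised, immunocompromised, isolate, notify_public_health, o2_sat_low, observe_4h, order_xray, rapid_test_pos, rash, sore_throat, start_antiviral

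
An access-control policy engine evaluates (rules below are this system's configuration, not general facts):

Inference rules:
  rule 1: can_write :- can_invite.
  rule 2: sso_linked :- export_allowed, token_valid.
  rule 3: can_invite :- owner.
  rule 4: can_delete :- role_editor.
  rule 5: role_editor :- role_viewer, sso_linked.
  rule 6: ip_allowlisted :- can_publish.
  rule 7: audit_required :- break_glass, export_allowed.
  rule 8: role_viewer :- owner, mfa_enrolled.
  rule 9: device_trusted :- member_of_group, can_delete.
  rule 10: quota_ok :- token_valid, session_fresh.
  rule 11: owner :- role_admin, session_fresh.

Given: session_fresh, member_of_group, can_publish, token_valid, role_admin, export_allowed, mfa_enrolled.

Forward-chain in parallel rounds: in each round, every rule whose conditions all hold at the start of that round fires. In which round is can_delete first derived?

4

Round 1: rule 2 [sso_linked :- export_allowed, token_valid.]; rule 6 [ip_allowlisted :- can_publish.]; rule 10 [quota_ok :- token_valid, session_fresh.]; rule 11 [owner :- role_admin, session_fresh.]. New: sso_linked, ip_allowlisted, quota_ok, owner.
Round 2: rule 3 [can_invite :- owner.]; rule 8 [role_viewer :- owner, mfa_enrolled.]. New: can_invite, role_viewer.
Round 3: rule 1 [can_write :- can_invite.]; rule 5 [role_editor :- role_viewer, sso_linked.]. New: can_write, role_editor.
Round 4: rule 4 [can_delete :- role_editor.]. New: can_delete.
can_delete first appears in round 4.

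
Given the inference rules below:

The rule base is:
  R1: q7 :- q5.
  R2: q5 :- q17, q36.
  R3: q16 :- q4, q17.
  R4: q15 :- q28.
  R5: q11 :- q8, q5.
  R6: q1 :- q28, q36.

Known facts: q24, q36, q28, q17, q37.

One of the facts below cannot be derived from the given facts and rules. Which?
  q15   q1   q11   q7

Round 1 — R2, R4, R6, derive q5, q15, q1.
Round 2 — R1, derive q7.
Derived: q15 (round 1), q7 (round 2), q1 (round 1). q11 never appears in any round.

q11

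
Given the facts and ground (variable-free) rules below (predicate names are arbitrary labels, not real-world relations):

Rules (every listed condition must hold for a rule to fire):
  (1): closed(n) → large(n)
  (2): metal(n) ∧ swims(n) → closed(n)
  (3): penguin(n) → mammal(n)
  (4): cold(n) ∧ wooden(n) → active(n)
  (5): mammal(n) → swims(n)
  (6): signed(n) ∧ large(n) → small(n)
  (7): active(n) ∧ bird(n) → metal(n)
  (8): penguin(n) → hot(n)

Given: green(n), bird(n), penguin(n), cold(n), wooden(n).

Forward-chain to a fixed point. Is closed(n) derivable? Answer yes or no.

Round 1: (3) [penguin(n) → mammal(n)]; (4) [cold(n) ∧ wooden(n) → active(n)]; (8) [penguin(n) → hot(n)]. New: mammal(n), active(n), hot(n).
Round 2: (5) [mammal(n) → swims(n)]; (7) [active(n) ∧ bird(n) → metal(n)]. New: swims(n), metal(n).
Round 3: (2) [metal(n) ∧ swims(n) → closed(n)]. New: closed(n).
Round 4: (1) [closed(n) → large(n)]. New: large(n).
closed(n) appears in round 3, so it is derivable.

yes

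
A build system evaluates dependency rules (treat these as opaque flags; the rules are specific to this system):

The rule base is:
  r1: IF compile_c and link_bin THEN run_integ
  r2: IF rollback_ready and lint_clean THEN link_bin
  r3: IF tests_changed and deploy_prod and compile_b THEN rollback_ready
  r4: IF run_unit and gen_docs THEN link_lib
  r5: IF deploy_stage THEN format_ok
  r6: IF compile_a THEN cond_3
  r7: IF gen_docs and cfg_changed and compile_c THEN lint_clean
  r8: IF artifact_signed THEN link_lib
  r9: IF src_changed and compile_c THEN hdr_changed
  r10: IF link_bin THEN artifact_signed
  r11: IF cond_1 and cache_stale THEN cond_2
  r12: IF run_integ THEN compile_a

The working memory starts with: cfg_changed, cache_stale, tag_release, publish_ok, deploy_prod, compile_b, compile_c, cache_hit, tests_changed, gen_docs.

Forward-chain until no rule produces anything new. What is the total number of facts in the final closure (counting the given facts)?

18

Round 1 — r3, r7, derive rollback_ready, lint_clean.
Round 2 — r2, derive link_bin.
Round 3 — r1, r10, derive run_integ, artifact_signed.
Round 4 — r8, r12, derive link_lib, compile_a.
Round 5 — r6, derive cond_3.
Closure: {artifact_signed, cache_hit, cache_stale, cfg_changed, compile_a, compile_b, compile_c, cond_3, deploy_prod, gen_docs, link_bin, link_lib, lint_clean, publish_ok, rollback_ready, run_integ, tag_release, tests_changed} — 18 facts.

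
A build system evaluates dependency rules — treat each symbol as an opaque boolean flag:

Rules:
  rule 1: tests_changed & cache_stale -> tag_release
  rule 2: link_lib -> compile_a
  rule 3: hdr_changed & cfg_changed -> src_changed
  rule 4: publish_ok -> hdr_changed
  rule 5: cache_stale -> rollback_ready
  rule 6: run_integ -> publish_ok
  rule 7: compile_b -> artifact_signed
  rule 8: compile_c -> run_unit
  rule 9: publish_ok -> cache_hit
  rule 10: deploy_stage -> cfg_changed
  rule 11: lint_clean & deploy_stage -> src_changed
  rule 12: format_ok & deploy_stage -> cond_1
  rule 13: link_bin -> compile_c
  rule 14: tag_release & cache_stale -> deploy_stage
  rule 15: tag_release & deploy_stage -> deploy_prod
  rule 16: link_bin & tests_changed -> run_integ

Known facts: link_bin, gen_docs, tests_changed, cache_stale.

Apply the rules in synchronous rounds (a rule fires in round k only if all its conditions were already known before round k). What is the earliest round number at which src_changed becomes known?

Round 1 — rule 1, rule 5, rule 13, rule 16, derive tag_release, rollback_ready, compile_c, run_integ.
Round 2 — rule 6, rule 8, rule 14, derive publish_ok, run_unit, deploy_stage.
Round 3 — rule 4, rule 9, rule 10, rule 15, derive hdr_changed, cache_hit, cfg_changed, deploy_prod.
Round 4 — rule 3, derive src_changed.
src_changed first appears in round 4.

4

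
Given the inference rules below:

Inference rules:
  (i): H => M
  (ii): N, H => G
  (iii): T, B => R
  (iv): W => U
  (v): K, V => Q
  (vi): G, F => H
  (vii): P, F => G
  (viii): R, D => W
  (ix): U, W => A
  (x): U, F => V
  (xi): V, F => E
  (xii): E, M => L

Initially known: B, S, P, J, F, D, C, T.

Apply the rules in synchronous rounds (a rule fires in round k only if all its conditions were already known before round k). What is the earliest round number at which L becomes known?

6

[1] (iii) [T, B => R]; (vii) [P, F => G]. ⇒ new: R, G.
[2] (vi) [G, F => H]; (viii) [R, D => W]. ⇒ new: H, W.
[3] (i) [H => M]; (iv) [W => U]. ⇒ new: M, U.
[4] (ix) [U, W => A]; (x) [U, F => V]. ⇒ new: A, V.
[5] (xi) [V, F => E]. ⇒ new: E.
[6] (xii) [E, M => L]. ⇒ new: L.
L first appears in round 6.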